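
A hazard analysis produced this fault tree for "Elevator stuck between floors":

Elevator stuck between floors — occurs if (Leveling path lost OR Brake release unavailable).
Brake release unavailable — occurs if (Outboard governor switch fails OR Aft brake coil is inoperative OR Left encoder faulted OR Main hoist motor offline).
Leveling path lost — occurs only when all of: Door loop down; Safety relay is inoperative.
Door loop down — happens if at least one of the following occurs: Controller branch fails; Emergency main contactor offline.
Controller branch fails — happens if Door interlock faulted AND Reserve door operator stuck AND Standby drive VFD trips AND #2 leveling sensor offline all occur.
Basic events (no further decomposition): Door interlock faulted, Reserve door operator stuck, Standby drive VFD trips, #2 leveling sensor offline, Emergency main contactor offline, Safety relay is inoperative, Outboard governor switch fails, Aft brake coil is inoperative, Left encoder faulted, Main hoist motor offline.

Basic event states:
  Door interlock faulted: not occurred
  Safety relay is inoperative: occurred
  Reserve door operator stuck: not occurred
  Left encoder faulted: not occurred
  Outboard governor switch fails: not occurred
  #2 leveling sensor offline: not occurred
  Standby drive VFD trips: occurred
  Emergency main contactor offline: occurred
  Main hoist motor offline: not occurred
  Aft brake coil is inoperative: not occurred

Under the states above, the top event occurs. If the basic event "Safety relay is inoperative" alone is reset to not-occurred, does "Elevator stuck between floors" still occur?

No

Counterfactual: set "Safety relay is inoperative" to not occurred.
Controller branch fails [AND]: Door interlock faulted=not, Reserve door operator stuck=not, Standby drive VFD trips=occurs, #2 leveling sensor offline=not → not all inputs occur → does not occur.
Door loop down [OR]: Controller branch fails=not, Emergency main contactor offline=occurs → at least one input occurs → occurs.
Leveling path lost [AND]: Door loop down=occurs, Safety relay is inoperative=not → not all inputs occur → does not occur.
Brake release unavailable [OR]: Outboard governor switch fails=not, Aft brake coil is inoperative=not, Left encoder faulted=not, Main hoist motor offline=not → no input occurs → does not occur.
Elevator stuck between floors [OR]: Leveling path lost=not, Brake release unavailable=not → no input occurs → does not occur.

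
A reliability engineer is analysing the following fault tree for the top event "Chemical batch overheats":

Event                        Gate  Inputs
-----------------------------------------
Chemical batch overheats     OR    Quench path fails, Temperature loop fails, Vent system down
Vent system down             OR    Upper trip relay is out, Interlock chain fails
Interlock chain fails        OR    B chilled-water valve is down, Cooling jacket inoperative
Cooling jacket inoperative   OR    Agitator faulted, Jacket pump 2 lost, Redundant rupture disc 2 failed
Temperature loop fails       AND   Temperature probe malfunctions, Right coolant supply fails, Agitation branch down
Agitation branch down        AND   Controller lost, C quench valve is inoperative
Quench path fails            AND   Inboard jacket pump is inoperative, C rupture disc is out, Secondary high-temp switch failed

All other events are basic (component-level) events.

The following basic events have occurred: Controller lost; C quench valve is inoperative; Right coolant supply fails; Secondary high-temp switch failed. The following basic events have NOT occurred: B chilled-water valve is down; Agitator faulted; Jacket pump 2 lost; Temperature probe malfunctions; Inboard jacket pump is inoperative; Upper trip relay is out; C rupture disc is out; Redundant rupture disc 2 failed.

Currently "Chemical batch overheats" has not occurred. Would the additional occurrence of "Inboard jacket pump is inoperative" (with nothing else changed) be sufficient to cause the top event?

No

Counterfactual: set "Inboard jacket pump is inoperative" to occurred.
Quench path fails [AND]: Inboard jacket pump is inoperative=occurs, C rupture disc is out=not, Secondary high-temp switch failed=occurs → not all inputs occur → does not occur.
Agitation branch down [AND]: Controller lost=occurs, C quench valve is inoperative=occurs → all inputs occur → occurs.
Temperature loop fails [AND]: Temperature probe malfunctions=not, Right coolant supply fails=occurs, Agitation branch down=occurs → not all inputs occur → does not occur.
Cooling jacket inoperative [OR]: Agitator faulted=not, Jacket pump 2 lost=not, Redundant rupture disc 2 failed=not → no input occurs → does not occur.
Interlock chain fails [OR]: B chilled-water valve is down=not, Cooling jacket inoperative=not → no input occurs → does not occur.
Vent system down [OR]: Upper trip relay is out=not, Interlock chain fails=not → no input occurs → does not occur.
Chemical batch overheats [OR]: Quench path fails=not, Temperature loop fails=not, Vent system down=not → no input occurs → does not occur.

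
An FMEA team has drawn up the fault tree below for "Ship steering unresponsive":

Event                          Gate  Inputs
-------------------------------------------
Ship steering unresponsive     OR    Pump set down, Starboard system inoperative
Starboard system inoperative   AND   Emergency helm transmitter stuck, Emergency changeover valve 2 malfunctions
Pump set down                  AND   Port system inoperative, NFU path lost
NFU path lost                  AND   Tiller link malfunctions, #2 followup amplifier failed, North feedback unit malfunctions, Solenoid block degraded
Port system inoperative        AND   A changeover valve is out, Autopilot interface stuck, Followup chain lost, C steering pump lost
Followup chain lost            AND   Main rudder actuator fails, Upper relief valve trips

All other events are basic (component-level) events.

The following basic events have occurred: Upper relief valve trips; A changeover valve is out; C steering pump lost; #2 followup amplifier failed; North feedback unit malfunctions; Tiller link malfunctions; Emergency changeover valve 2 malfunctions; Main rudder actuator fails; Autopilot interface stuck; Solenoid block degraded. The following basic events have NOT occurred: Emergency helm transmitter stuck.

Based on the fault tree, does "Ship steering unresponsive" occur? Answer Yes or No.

Followup chain lost [AND]: Main rudder actuator fails=occurs, Upper relief valve trips=occurs → all inputs occur → occurs.
Port system inoperative [AND]: A changeover valve is out=occurs, Autopilot interface stuck=occurs, Followup chain lost=occurs, C steering pump lost=occurs → all inputs occur → occurs.
NFU path lost [AND]: Tiller link malfunctions=occurs, #2 followup amplifier failed=occurs, North feedback unit malfunctions=occurs, Solenoid block degraded=occurs → all inputs occur → occurs.
Pump set down [AND]: Port system inoperative=occurs, NFU path lost=occurs → all inputs occur → occurs.
Starboard system inoperative [AND]: Emergency helm transmitter stuck=not, Emergency changeover valve 2 malfunctions=occurs → not all inputs occur → does not occur.
Ship steering unresponsive [OR]: Pump set down=occurs, Starboard system inoperative=not → at least one input occurs → occurs.

Yes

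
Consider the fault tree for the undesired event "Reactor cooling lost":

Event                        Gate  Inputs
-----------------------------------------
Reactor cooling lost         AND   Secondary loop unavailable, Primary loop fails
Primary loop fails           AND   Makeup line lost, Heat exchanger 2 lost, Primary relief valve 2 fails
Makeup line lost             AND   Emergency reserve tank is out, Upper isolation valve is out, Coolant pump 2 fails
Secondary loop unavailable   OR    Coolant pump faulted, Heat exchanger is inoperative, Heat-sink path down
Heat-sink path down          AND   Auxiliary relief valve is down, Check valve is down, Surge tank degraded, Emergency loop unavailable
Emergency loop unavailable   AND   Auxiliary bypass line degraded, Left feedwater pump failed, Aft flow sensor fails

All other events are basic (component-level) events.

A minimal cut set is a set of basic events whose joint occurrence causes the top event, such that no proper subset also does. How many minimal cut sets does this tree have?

3

Emergency loop unavailable [AND]: one cut set from each child combined → 1 × 1 × 1 = 1 cut set(s).
Heat-sink path down [AND]: one cut set from each child combined → 1 × 1 × 1 × 1 = 1 cut set(s).
Secondary loop unavailable [OR]: union of children's cut sets → 3 cut set(s).
Makeup line lost [AND]: one cut set from each child combined → 1 × 1 × 1 = 1 cut set(s).
Primary loop fails [AND]: one cut set from each child combined → 1 × 1 × 1 = 1 cut set(s).
Reactor cooling lost [AND]: one cut set from each child combined → 3 × 1 = 3 cut set(s).
Minimal cut sets: {Coolant pump 2 fails, Coolant pump faulted, Emergency reserve tank is out, Heat exchanger 2 lost, Primary relief valve 2 fails, Upper isolation valve is out}; {Coolant pump 2 fails, Emergency reserve tank is out, Heat exchanger 2 lost, Heat exchanger is inoperative, Primary relief valve 2 fails, Upper isolation valve is out}; {Aft flow sensor fails, Auxiliary bypass line degraded, Auxiliary relief valve is down, Check valve is down, Coolant pump 2 fails, Emergency reserve tank is out, Heat exchanger 2 lost, Left feedwater pump failed, Primary relief valve 2 fails, Surge tank degraded, Upper isolation valve is out}.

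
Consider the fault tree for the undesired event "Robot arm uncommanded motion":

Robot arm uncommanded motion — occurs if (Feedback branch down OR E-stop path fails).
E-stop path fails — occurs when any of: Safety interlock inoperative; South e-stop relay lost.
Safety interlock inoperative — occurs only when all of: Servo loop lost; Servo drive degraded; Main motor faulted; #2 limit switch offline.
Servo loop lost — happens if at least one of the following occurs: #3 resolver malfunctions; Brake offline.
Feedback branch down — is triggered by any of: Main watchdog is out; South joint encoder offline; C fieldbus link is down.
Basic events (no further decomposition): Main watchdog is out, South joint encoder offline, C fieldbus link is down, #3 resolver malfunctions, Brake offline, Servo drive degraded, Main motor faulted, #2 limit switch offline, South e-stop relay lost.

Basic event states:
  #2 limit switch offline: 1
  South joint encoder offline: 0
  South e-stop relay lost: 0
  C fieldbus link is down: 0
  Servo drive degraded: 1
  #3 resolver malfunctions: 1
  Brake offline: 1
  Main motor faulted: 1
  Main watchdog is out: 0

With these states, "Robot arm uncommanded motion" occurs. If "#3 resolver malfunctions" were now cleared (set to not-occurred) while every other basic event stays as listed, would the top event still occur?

Yes

Counterfactual: set "#3 resolver malfunctions" to not occurred.
Feedback branch down [OR]: Main watchdog is out=not, South joint encoder offline=not, C fieldbus link is down=not → no input occurs → does not occur.
Servo loop lost [OR]: #3 resolver malfunctions=not, Brake offline=occurs → at least one input occurs → occurs.
Safety interlock inoperative [AND]: Servo loop lost=occurs, Servo drive degraded=occurs, Main motor faulted=occurs, #2 limit switch offline=occurs → all inputs occur → occurs.
E-stop path fails [OR]: Safety interlock inoperative=occurs, South e-stop relay lost=not → at least one input occurs → occurs.
Robot arm uncommanded motion [OR]: Feedback branch down=not, E-stop path fails=occurs → at least one input occurs → occurs.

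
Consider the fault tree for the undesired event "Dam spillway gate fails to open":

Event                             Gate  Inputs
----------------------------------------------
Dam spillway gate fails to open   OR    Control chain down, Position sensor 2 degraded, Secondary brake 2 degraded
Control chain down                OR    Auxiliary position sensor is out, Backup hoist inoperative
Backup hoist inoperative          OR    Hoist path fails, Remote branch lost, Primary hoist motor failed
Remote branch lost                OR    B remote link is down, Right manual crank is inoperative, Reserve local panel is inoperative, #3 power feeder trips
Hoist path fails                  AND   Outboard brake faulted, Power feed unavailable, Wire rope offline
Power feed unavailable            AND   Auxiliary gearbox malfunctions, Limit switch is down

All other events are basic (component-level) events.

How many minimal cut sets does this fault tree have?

Power feed unavailable [AND]: one cut set from each child combined → 1 × 1 = 1 cut set(s).
Hoist path fails [AND]: one cut set from each child combined → 1 × 1 × 1 = 1 cut set(s).
Remote branch lost [OR]: union of children's cut sets → 4 cut set(s).
Backup hoist inoperative [OR]: union of children's cut sets → 6 cut set(s).
Control chain down [OR]: union of children's cut sets → 7 cut set(s).
Dam spillway gate fails to open [OR]: union of children's cut sets → 9 cut set(s).
Minimal cut sets: {Auxiliary position sensor is out}; {Auxiliary gearbox malfunctions, Limit switch is down, Outboard brake faulted, Wire rope offline}; {B remote link is down}; {Right manual crank is inoperative}; {Reserve local panel is inoperative}; {#3 power feeder trips}; {Primary hoist motor failed}; {Position sensor 2 degraded}; {Secondary brake 2 degraded}.

9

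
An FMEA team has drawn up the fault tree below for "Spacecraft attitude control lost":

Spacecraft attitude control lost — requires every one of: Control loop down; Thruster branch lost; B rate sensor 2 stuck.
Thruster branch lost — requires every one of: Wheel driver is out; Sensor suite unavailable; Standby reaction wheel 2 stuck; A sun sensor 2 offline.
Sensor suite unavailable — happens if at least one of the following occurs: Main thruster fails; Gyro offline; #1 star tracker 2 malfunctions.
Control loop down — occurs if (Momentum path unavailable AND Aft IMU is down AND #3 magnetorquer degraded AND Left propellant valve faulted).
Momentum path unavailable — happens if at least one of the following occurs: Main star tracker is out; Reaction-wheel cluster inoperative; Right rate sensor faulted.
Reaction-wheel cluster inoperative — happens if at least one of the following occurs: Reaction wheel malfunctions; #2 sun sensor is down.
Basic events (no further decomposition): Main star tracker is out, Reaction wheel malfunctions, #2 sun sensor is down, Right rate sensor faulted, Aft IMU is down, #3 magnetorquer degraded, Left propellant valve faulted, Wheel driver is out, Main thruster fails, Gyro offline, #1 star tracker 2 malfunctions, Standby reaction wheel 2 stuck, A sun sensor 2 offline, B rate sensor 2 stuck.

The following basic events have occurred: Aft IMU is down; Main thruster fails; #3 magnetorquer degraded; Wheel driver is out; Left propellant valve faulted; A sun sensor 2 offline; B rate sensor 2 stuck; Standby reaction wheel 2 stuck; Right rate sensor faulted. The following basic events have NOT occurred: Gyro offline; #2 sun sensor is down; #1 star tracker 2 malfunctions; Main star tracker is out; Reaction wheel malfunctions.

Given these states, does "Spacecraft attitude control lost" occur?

Reaction-wheel cluster inoperative [OR]: Reaction wheel malfunctions=not, #2 sun sensor is down=not → no input occurs → does not occur.
Momentum path unavailable [OR]: Main star tracker is out=not, Reaction-wheel cluster inoperative=not, Right rate sensor faulted=occurs → at least one input occurs → occurs.
Control loop down [AND]: Momentum path unavailable=occurs, Aft IMU is down=occurs, #3 magnetorquer degraded=occurs, Left propellant valve faulted=occurs → all inputs occur → occurs.
Sensor suite unavailable [OR]: Main thruster fails=occurs, Gyro offline=not, #1 star tracker 2 malfunctions=not → at least one input occurs → occurs.
Thruster branch lost [AND]: Wheel driver is out=occurs, Sensor suite unavailable=occurs, Standby reaction wheel 2 stuck=occurs, A sun sensor 2 offline=occurs → all inputs occur → occurs.
Spacecraft attitude control lost [AND]: Control loop down=occurs, Thruster branch lost=occurs, B rate sensor 2 stuck=occurs → all inputs occur → occurs.

Yes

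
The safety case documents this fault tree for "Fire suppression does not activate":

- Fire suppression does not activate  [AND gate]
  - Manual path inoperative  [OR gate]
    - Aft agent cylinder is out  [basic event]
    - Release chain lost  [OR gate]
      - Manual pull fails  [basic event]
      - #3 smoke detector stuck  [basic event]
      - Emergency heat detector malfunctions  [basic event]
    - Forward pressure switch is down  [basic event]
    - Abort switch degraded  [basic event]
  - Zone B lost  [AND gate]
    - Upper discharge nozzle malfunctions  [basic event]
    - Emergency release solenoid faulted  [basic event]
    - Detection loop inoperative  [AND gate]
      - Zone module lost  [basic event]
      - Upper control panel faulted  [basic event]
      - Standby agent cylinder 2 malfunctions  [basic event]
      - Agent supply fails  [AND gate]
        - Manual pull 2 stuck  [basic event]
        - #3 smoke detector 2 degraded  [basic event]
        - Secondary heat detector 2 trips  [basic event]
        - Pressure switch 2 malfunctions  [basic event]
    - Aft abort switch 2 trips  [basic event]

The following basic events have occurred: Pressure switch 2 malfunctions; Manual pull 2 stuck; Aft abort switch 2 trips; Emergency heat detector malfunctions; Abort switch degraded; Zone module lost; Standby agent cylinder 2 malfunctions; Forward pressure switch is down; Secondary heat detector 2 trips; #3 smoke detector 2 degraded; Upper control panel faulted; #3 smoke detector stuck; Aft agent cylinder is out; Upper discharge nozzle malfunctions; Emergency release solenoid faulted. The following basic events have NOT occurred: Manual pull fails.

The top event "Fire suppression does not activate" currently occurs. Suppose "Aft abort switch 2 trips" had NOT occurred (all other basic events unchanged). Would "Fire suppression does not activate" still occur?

No

Counterfactual: set "Aft abort switch 2 trips" to not occurred.
Release chain lost [OR]: Manual pull fails=not, #3 smoke detector stuck=occurs, Emergency heat detector malfunctions=occurs → at least one input occurs → occurs.
Manual path inoperative [OR]: Aft agent cylinder is out=occurs, Release chain lost=occurs, Forward pressure switch is down=occurs, Abort switch degraded=occurs → at least one input occurs → occurs.
Agent supply fails [AND]: Manual pull 2 stuck=occurs, #3 smoke detector 2 degraded=occurs, Secondary heat detector 2 trips=occurs, Pressure switch 2 malfunctions=occurs → all inputs occur → occurs.
Detection loop inoperative [AND]: Zone module lost=occurs, Upper control panel faulted=occurs, Standby agent cylinder 2 malfunctions=occurs, Agent supply fails=occurs → all inputs occur → occurs.
Zone B lost [AND]: Upper discharge nozzle malfunctions=occurs, Emergency release solenoid faulted=occurs, Detection loop inoperative=occurs, Aft abort switch 2 trips=not → not all inputs occur → does not occur.
Fire suppression does not activate [AND]: Manual path inoperative=occurs, Zone B lost=not → not all inputs occur → does not occur.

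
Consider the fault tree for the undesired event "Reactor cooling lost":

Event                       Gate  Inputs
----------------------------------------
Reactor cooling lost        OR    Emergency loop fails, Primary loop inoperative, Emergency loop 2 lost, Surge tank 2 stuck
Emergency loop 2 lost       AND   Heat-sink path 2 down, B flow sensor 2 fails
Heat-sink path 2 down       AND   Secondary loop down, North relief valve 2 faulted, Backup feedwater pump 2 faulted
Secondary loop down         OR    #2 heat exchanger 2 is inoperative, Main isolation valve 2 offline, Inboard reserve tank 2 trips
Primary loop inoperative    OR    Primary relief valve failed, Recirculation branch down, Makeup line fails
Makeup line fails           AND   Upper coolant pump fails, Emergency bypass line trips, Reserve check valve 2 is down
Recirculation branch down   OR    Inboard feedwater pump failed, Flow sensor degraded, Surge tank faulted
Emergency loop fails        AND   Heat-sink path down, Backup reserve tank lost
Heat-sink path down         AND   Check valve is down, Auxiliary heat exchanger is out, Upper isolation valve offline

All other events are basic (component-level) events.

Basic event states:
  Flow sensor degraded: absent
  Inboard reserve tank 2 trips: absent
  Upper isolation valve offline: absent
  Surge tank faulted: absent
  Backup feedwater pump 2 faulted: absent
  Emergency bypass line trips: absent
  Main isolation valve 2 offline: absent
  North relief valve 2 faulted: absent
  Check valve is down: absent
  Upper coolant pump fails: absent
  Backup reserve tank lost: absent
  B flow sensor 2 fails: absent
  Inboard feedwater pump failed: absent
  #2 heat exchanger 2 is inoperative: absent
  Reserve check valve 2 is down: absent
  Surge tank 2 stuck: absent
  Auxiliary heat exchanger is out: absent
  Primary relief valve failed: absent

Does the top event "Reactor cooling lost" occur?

Heat-sink path down [AND]: Check valve is down=not, Auxiliary heat exchanger is out=not, Upper isolation valve offline=not → not all inputs occur → does not occur.
Emergency loop fails [AND]: Heat-sink path down=not, Backup reserve tank lost=not → not all inputs occur → does not occur.
Recirculation branch down [OR]: Inboard feedwater pump failed=not, Flow sensor degraded=not, Surge tank faulted=not → no input occurs → does not occur.
Makeup line fails [AND]: Upper coolant pump fails=not, Emergency bypass line trips=not, Reserve check valve 2 is down=not → not all inputs occur → does not occur.
Primary loop inoperative [OR]: Primary relief valve failed=not, Recirculation branch down=not, Makeup line fails=not → no input occurs → does not occur.
Secondary loop down [OR]: #2 heat exchanger 2 is inoperative=not, Main isolation valve 2 offline=not, Inboard reserve tank 2 trips=not → no input occurs → does not occur.
Heat-sink path 2 down [AND]: Secondary loop down=not, North relief valve 2 faulted=not, Backup feedwater pump 2 faulted=not → not all inputs occur → does not occur.
Emergency loop 2 lost [AND]: Heat-sink path 2 down=not, B flow sensor 2 fails=not → not all inputs occur → does not occur.
Reactor cooling lost [OR]: Emergency loop fails=not, Primary loop inoperative=not, Emergency loop 2 lost=not, Surge tank 2 stuck=not → no input occurs → does not occur.

No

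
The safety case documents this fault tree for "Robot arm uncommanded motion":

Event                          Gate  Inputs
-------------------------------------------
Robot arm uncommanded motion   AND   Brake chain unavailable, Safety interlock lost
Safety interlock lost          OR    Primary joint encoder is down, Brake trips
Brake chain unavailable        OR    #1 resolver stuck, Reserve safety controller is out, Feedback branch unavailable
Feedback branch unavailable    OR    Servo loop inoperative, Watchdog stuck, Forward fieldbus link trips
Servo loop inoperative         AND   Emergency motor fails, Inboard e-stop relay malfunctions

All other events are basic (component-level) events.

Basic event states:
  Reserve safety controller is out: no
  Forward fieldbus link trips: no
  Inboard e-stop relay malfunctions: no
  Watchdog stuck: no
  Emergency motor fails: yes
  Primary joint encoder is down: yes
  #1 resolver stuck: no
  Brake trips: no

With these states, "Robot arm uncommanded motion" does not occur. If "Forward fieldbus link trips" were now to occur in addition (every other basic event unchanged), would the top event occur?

Yes

Counterfactual: set "Forward fieldbus link trips" to occurred.
Servo loop inoperative [AND]: Emergency motor fails=occurs, Inboard e-stop relay malfunctions=not → not all inputs occur → does not occur.
Feedback branch unavailable [OR]: Servo loop inoperative=not, Watchdog stuck=not, Forward fieldbus link trips=occurs → at least one input occurs → occurs.
Brake chain unavailable [OR]: #1 resolver stuck=not, Reserve safety controller is out=not, Feedback branch unavailable=occurs → at least one input occurs → occurs.
Safety interlock lost [OR]: Primary joint encoder is down=occurs, Brake trips=not → at least one input occurs → occurs.
Robot arm uncommanded motion [AND]: Brake chain unavailable=occurs, Safety interlock lost=occurs → all inputs occur → occurs.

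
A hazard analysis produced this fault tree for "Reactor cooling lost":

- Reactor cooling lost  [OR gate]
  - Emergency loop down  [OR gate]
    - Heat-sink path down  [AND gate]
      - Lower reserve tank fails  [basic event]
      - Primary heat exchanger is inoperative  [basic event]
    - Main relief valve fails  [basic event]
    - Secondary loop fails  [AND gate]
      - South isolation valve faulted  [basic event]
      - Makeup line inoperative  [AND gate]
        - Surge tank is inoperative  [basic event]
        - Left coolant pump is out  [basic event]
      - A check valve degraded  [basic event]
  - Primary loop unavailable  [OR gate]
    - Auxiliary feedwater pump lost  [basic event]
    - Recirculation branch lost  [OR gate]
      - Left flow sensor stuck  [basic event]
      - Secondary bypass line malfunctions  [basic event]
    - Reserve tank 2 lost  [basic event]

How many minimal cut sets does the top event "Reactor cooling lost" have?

7

Heat-sink path down [AND]: one cut set from each child combined → 1 × 1 = 1 cut set(s).
Makeup line inoperative [AND]: one cut set from each child combined → 1 × 1 = 1 cut set(s).
Secondary loop fails [AND]: one cut set from each child combined → 1 × 1 × 1 = 1 cut set(s).
Emergency loop down [OR]: union of children's cut sets → 3 cut set(s).
Recirculation branch lost [OR]: union of children's cut sets → 2 cut set(s).
Primary loop unavailable [OR]: union of children's cut sets → 4 cut set(s).
Reactor cooling lost [OR]: union of children's cut sets → 7 cut set(s).
Minimal cut sets: {Lower reserve tank fails, Primary heat exchanger is inoperative}; {Main relief valve fails}; {A check valve degraded, Left coolant pump is out, South isolation valve faulted, Surge tank is inoperative}; {Auxiliary feedwater pump lost}; {Left flow sensor stuck}; {Secondary bypass line malfunctions}; {Reserve tank 2 lost}.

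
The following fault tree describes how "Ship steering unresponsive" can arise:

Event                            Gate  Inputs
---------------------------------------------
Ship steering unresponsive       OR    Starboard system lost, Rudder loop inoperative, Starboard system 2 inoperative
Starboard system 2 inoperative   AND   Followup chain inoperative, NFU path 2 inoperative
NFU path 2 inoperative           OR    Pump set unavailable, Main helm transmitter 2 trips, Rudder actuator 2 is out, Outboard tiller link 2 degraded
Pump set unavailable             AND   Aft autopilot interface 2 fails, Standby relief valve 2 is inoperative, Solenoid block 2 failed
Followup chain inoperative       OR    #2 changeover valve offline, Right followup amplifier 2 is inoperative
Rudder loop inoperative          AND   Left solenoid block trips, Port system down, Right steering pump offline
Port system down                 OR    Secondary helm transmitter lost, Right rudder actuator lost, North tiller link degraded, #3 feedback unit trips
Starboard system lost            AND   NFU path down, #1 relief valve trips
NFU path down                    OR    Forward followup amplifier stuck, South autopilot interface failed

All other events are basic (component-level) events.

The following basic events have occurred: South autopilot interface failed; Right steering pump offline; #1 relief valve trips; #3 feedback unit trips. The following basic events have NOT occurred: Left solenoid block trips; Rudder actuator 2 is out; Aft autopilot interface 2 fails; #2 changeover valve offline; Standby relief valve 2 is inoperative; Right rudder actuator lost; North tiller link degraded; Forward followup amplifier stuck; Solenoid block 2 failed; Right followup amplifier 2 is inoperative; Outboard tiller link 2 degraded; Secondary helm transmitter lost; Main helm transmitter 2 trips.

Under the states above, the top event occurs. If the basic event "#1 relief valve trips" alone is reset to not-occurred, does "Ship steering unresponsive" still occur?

Counterfactual: set "#1 relief valve trips" to not occurred.
NFU path down [OR]: Forward followup amplifier stuck=not, South autopilot interface failed=occurs → at least one input occurs → occurs.
Starboard system lost [AND]: NFU path down=occurs, #1 relief valve trips=not → not all inputs occur → does not occur.
Port system down [OR]: Secondary helm transmitter lost=not, Right rudder actuator lost=not, North tiller link degraded=not, #3 feedback unit trips=occurs → at least one input occurs → occurs.
Rudder loop inoperative [AND]: Left solenoid block trips=not, Port system down=occurs, Right steering pump offline=occurs → not all inputs occur → does not occur.
Followup chain inoperative [OR]: #2 changeover valve offline=not, Right followup amplifier 2 is inoperative=not → no input occurs → does not occur.
Pump set unavailable [AND]: Aft autopilot interface 2 fails=not, Standby relief valve 2 is inoperative=not, Solenoid block 2 failed=not → not all inputs occur → does not occur.
NFU path 2 inoperative [OR]: Pump set unavailable=not, Main helm transmitter 2 trips=not, Rudder actuator 2 is out=not, Outboard tiller link 2 degraded=not → no input occurs → does not occur.
Starboard system 2 inoperative [AND]: Followup chain inoperative=not, NFU path 2 inoperative=not → not all inputs occur → does not occur.
Ship steering unresponsive [OR]: Starboard system lost=not, Rudder loop inoperative=not, Starboard system 2 inoperative=not → no input occurs → does not occur.

No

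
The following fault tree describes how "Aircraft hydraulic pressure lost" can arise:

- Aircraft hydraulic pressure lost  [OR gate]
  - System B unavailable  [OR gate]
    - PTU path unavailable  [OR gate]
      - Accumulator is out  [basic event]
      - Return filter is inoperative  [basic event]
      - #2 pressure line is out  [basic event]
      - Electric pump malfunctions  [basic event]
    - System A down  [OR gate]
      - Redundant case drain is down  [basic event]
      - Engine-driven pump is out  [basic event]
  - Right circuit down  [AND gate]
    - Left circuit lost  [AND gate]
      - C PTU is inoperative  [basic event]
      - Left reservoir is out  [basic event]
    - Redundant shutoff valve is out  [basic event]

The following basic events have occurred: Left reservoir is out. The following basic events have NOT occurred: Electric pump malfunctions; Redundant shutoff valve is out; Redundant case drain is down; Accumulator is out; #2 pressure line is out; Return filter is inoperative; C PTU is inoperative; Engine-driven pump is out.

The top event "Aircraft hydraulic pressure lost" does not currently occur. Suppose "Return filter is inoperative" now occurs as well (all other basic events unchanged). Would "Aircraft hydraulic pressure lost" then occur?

Yes

Counterfactual: set "Return filter is inoperative" to occurred.
PTU path unavailable [OR]: Accumulator is out=not, Return filter is inoperative=occurs, #2 pressure line is out=not, Electric pump malfunctions=not → at least one input occurs → occurs.
System A down [OR]: Redundant case drain is down=not, Engine-driven pump is out=not → no input occurs → does not occur.
System B unavailable [OR]: PTU path unavailable=occurs, System A down=not → at least one input occurs → occurs.
Left circuit lost [AND]: C PTU is inoperative=not, Left reservoir is out=occurs → not all inputs occur → does not occur.
Right circuit down [AND]: Left circuit lost=not, Redundant shutoff valve is out=not → not all inputs occur → does not occur.
Aircraft hydraulic pressure lost [OR]: System B unavailable=occurs, Right circuit down=not → at least one input occurs → occurs.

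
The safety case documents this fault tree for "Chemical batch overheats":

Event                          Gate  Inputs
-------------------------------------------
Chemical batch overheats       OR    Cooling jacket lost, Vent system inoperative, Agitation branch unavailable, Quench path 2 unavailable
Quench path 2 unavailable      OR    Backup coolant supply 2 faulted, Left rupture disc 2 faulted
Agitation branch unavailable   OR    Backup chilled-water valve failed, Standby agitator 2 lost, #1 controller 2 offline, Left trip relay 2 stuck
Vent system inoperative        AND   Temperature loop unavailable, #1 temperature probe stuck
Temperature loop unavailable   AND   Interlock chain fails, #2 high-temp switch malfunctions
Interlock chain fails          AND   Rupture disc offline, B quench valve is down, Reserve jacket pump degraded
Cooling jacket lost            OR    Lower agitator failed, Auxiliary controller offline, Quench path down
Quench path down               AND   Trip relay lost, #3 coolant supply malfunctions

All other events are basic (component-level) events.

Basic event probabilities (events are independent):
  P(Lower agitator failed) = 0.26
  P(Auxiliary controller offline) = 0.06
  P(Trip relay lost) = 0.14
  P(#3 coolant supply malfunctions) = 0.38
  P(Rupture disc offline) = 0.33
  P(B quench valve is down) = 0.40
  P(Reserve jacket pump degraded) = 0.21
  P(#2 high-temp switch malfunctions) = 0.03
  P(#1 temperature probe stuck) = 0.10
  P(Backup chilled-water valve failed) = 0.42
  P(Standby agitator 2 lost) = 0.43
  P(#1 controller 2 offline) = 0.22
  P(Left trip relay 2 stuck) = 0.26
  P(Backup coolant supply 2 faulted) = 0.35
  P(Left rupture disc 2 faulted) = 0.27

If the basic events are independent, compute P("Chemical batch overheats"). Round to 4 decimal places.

0.9404

P(Quench path down) [AND] = 0.14 × 0.38 = 0.053200
P(Cooling jacket lost) [OR] = 1 − (1−0.26) × (1−0.06) × (1−0.053200) = 0.341406
P(Interlock chain fails) [AND] = 0.33 × 0.40 × 0.21 = 0.027720
P(Temperature loop unavailable) [AND] = 0.027720 × 0.03 = 0.000832
P(Vent system inoperative) [AND] = 0.000832 × 0.10 = 0.000083
P(Agitation branch unavailable) [OR] = 1 − (1−0.42) × (1−0.43) × (1−0.22) × (1−0.26) = 0.809178
P(Quench path 2 unavailable) [OR] = 1 − (1−0.35) × (1−0.27) = 0.525500
P(Chemical batch overheats) [OR] = 1 − (1−0.341406) × (1−0.000083) × (1−0.809178) × (1−0.525500) = 0.940373
Rounded to 4 decimal places: P(Chemical batch overheats) ≈ 0.9404.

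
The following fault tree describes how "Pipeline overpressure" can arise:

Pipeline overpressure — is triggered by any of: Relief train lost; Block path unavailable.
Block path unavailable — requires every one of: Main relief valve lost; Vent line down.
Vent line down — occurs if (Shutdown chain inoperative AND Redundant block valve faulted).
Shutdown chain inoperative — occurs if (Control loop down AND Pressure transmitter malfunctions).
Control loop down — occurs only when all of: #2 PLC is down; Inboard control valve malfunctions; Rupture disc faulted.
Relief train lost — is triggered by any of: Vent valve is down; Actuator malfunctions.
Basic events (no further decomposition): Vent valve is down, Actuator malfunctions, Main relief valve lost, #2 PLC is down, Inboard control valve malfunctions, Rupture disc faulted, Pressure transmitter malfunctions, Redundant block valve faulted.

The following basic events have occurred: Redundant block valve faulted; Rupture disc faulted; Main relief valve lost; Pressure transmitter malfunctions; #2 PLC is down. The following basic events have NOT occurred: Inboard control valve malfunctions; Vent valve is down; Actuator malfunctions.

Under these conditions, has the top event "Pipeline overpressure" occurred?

Relief train lost [OR]: Vent valve is down=not, Actuator malfunctions=not → no input occurs → does not occur.
Control loop down [AND]: #2 PLC is down=occurs, Inboard control valve malfunctions=not, Rupture disc faulted=occurs → not all inputs occur → does not occur.
Shutdown chain inoperative [AND]: Control loop down=not, Pressure transmitter malfunctions=occurs → not all inputs occur → does not occur.
Vent line down [AND]: Shutdown chain inoperative=not, Redundant block valve faulted=occurs → not all inputs occur → does not occur.
Block path unavailable [AND]: Main relief valve lost=occurs, Vent line down=not → not all inputs occur → does not occur.
Pipeline overpressure [OR]: Relief train lost=not, Block path unavailable=not → no input occurs → does not occur.

No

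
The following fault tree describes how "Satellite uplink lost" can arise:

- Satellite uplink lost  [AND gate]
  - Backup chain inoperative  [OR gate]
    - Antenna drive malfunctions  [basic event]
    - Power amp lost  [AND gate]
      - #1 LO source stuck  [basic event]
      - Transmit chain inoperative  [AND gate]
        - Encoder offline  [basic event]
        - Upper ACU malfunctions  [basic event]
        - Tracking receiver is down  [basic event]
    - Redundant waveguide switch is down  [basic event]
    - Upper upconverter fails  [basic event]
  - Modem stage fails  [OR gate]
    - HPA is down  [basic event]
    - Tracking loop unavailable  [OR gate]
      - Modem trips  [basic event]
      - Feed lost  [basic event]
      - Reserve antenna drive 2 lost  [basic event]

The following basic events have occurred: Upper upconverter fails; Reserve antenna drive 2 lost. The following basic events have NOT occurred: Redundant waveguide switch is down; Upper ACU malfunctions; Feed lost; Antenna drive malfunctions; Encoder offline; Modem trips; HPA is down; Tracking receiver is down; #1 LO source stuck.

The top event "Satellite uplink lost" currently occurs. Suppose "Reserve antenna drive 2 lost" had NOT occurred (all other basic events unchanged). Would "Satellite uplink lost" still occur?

Counterfactual: set "Reserve antenna drive 2 lost" to not occurred.
Transmit chain inoperative [AND]: Encoder offline=not, Upper ACU malfunctions=not, Tracking receiver is down=not → not all inputs occur → does not occur.
Power amp lost [AND]: #1 LO source stuck=not, Transmit chain inoperative=not → not all inputs occur → does not occur.
Backup chain inoperative [OR]: Antenna drive malfunctions=not, Power amp lost=not, Redundant waveguide switch is down=not, Upper upconverter fails=occurs → at least one input occurs → occurs.
Tracking loop unavailable [OR]: Modem trips=not, Feed lost=not, Reserve antenna drive 2 lost=not → no input occurs → does not occur.
Modem stage fails [OR]: HPA is down=not, Tracking loop unavailable=not → no input occurs → does not occur.
Satellite uplink lost [AND]: Backup chain inoperative=occurs, Modem stage fails=not → not all inputs occur → does not occur.

No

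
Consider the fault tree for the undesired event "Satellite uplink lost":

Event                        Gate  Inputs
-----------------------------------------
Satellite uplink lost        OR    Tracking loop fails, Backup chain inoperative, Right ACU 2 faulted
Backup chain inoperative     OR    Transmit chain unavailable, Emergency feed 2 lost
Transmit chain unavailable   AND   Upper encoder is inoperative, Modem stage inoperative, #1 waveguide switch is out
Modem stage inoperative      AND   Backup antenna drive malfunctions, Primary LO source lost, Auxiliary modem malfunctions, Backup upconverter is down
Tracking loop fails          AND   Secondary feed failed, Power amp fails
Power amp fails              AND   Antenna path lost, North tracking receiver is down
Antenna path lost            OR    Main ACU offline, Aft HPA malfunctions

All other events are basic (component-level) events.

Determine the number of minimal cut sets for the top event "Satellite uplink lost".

5

Antenna path lost [OR]: union of children's cut sets → 2 cut set(s).
Power amp fails [AND]: one cut set from each child combined → 2 × 1 = 2 cut set(s).
Tracking loop fails [AND]: one cut set from each child combined → 1 × 2 = 2 cut set(s).
Modem stage inoperative [AND]: one cut set from each child combined → 1 × 1 × 1 × 1 = 1 cut set(s).
Transmit chain unavailable [AND]: one cut set from each child combined → 1 × 1 × 1 = 1 cut set(s).
Backup chain inoperative [OR]: union of children's cut sets → 2 cut set(s).
Satellite uplink lost [OR]: union of children's cut sets → 5 cut set(s).
Minimal cut sets: {Main ACU offline, North tracking receiver is down, Secondary feed failed}; {Aft HPA malfunctions, North tracking receiver is down, Secondary feed failed}; {#1 waveguide switch is out, Auxiliary modem malfunctions, Backup antenna drive malfunctions, Backup upconverter is down, Primary LO source lost, Upper encoder is inoperative}; {Emergency feed 2 lost}; {Right ACU 2 faulted}.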